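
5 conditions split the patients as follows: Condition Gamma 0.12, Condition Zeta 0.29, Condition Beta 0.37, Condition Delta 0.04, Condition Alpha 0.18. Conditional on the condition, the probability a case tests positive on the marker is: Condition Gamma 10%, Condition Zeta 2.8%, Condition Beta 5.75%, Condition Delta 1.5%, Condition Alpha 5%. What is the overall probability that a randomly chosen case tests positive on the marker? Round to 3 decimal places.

Prior × likelihood for each hypothesis:
  Condition Gamma: 0.12 × 0.1 = 0.012
  Condition Zeta: 0.29 × 0.028 = 0.00812
  Condition Beta: 0.37 × 0.0575 = 0.021275
  Condition Delta: 0.04 × 0.015 = 0.0006
  Condition Alpha: 0.18 × 0.05 = 0.009
P(marker-positive) = 0.012 + 0.00812 + 0.021275 + 0.0006 + 0.009 = 0.050995 → 0.051.

0.051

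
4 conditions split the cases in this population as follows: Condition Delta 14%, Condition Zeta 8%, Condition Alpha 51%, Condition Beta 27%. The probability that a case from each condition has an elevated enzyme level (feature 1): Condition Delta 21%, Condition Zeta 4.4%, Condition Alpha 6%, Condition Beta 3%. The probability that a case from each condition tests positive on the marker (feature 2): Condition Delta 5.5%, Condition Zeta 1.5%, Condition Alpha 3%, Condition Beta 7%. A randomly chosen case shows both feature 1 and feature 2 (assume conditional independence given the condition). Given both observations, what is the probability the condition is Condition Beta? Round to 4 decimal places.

0.1797

Unnormalized posteriors (prior × likelihood):
  Condition Delta: 0.14 × 0.21 × 0.055 = 0.001617
  Condition Zeta: 0.08 × 0.044 × 0.015 = 0.0000528
  Condition Alpha: 0.51 × 0.06 × 0.03 = 0.000918
  Condition Beta: 0.27 × 0.03 × 0.07 = 0.000567
Normalizing constant = 0.0031548.
P(Condition Beta | evidence) = 0.000567 / 0.0031548 ≈ 0.1797.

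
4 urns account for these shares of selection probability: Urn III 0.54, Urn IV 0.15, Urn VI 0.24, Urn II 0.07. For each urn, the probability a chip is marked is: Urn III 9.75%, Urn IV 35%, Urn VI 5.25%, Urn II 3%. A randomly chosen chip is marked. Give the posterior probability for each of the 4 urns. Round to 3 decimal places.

Compute prior × likelihood for every hypothesis:
  Urn III: 0.54 × 0.0975 = 0.05265
  Urn IV: 0.15 × 0.35 = 0.0525
  Urn VI: 0.24 × 0.0525 = 0.0126
  Urn II: 0.07 × 0.03 = 0.0021
Sum = 0.11985.
P(Urn III | marked) = 0.05265/0.11985 ≈ 0.439
P(Urn IV | marked) = 0.0525/0.11985 ≈ 0.438
P(Urn VI | marked) = 0.0126/0.11985 ≈ 0.105
P(Urn II | marked) = 0.0021/0.11985 ≈ 0.018

Urn III 0.439, Urn IV 0.438, Urn VI 0.105, Urn II 0.018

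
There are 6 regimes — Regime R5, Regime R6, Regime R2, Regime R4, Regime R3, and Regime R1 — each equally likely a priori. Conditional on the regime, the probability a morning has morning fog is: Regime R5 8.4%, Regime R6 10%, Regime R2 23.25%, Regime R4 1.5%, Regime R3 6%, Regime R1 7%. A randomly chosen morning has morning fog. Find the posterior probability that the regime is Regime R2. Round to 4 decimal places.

0.4141

Since the prior is uniform, the posterior is proportional to the likelihood:
  Regime R5: 0.084
  Regime R6: 0.1
  Regime R2: 0.2325
  Regime R4: 0.015
  Regime R3: 0.06
  Regime R1: 0.07
Total = 0.5615.
P(Regime R2 | evidence) = 0.2325 / 0.5615 ≈ 0.4141.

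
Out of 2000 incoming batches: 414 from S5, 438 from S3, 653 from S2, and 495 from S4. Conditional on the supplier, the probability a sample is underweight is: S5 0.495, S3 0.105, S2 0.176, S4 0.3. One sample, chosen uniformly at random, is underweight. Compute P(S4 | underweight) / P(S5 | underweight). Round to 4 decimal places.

0.7246

Prior × likelihood for each hypothesis:
  S5: 0.207 × 0.495 = 0.102465
  S3: 0.219 × 0.105 = 0.022995
  S2: 0.3265 × 0.176 = 0.057464
  S4: 0.2475 × 0.3 = 0.07425
Normalizing constant = 0.257174.
The ratio is 0.07425 / 0.102465 (the normalizer cancels) = 0.7246.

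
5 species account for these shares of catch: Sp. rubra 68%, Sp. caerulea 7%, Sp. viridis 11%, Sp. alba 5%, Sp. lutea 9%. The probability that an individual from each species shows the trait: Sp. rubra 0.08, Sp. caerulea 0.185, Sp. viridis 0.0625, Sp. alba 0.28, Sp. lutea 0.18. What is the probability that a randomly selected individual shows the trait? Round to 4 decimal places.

Compute prior × likelihood for every hypothesis:
  Sp. rubra: 0.68 × 0.08 = 0.0544
  Sp. caerulea: 0.07 × 0.185 = 0.01295
  Sp. viridis: 0.11 × 0.0625 = 0.006875
  Sp. alba: 0.05 × 0.28 = 0.014
  Sp. lutea: 0.09 × 0.18 = 0.0162
P(trait) = 0.0544 + 0.01295 + 0.006875 + 0.014 + 0.0162 = 0.104425 → 0.1044.

0.1044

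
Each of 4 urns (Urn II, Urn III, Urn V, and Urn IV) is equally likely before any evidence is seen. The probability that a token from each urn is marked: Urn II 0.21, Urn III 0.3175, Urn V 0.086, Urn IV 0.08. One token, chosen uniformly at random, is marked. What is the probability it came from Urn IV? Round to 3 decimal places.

0.115

With a uniform prior (1/4 each), posterior ∝ likelihood:
  Urn II: 0.21
  Urn III: 0.3175
  Urn V: 0.086
  Urn IV: 0.08
Normalizing constant = 0.6935.
P(Urn IV | evidence) = 0.08 / 0.6935 ≈ 0.115.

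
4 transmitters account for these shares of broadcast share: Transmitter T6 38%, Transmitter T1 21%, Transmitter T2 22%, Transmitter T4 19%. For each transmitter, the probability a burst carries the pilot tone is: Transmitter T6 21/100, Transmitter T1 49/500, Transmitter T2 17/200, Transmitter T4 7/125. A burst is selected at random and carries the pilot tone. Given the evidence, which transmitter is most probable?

By Bayes' rule, posterior ∝ prior × likelihood:
  Transmitter T6: 0.38 × 0.21 = 0.0798
  Transmitter T1: 0.21 × 0.098 = 0.02058
  Transmitter T2: 0.22 × 0.085 = 0.0187
  Transmitter T4: 0.19 × 0.056 = 0.01064
Total = 0.12972.
Largest term belongs to Transmitter T6, so Transmitter T6 is most probable.

Transmitter T6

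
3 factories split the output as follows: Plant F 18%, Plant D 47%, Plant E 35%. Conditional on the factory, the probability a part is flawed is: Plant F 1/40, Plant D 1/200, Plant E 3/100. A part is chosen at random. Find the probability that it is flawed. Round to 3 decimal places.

0.017

Prior × likelihood for each hypothesis:
  Plant F: 0.18 × 0.025 = 0.0045
  Plant D: 0.47 × 0.005 = 0.00235
  Plant E: 0.35 × 0.03 = 0.0105
P(flawed) = 0.0045 + 0.00235 + 0.0105 = 0.01735 → 0.017.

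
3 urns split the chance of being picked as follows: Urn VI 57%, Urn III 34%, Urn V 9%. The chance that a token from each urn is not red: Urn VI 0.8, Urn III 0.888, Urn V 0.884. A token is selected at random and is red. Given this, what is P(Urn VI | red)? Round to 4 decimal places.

0.7015

Taking complements, P(red | each) = Urn VI 0.2, Urn III 0.112, Urn V 0.116.
Compute prior × likelihood for every hypothesis:
  Urn VI: 0.57 × 0.2 = 0.114
  Urn III: 0.34 × 0.112 = 0.03808
  Urn V: 0.09 × 0.116 = 0.01044
Sum = 0.16252.
P(Urn VI | evidence) = 0.114 / 0.16252 ≈ 0.7015.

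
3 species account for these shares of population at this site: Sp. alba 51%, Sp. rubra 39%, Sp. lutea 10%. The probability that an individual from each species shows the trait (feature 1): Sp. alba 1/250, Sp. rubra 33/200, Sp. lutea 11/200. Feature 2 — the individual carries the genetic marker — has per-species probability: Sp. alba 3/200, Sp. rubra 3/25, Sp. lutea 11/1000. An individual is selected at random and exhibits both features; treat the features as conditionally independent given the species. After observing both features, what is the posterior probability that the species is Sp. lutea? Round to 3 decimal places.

Prior × likelihood for each hypothesis:
  Sp. alba: 0.51 × 0.004 × 0.015 = 0.0000306
  Sp. rubra: 0.39 × 0.165 × 0.12 = 0.007722
  Sp. lutea: 0.1 × 0.055 × 0.011 = 0.0000605
Sum = 0.0078131.
P(Sp. lutea | evidence) = 0.0000605 / 0.0078131 ≈ 0.008.

0.008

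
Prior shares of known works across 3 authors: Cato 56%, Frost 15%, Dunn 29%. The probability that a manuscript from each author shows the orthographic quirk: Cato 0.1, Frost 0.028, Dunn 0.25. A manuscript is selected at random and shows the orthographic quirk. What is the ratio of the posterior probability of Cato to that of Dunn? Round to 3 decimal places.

Compute prior × likelihood for every hypothesis:
  Cato: 0.56 × 0.1 = 0.056
  Frost: 0.15 × 0.028 = 0.0042
  Dunn: 0.29 × 0.25 = 0.0725
Total = 0.1327.
The ratio is 0.056 / 0.0725 (the normalizer cancels) = 0.772.

0.772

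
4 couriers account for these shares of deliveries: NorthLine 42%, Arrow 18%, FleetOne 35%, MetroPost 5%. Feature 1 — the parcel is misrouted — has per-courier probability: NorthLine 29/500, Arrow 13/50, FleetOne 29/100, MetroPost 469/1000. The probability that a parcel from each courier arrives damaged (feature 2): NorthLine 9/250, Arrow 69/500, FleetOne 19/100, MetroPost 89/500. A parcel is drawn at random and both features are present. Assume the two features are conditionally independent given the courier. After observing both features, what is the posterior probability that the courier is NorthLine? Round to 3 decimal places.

0.028

Compute prior × likelihood for every hypothesis:
  NorthLine: 0.42 × 0.058 × 0.036 = 0.00087696
  Arrow: 0.18 × 0.26 × 0.138 = 0.0064584
  FleetOne: 0.35 × 0.29 × 0.19 = 0.019285
  MetroPost: 0.05 × 0.469 × 0.178 = 0.0041741
Sum = 0.03079446.
P(NorthLine | evidence) = 0.00087696 / 0.03079446 ≈ 0.028.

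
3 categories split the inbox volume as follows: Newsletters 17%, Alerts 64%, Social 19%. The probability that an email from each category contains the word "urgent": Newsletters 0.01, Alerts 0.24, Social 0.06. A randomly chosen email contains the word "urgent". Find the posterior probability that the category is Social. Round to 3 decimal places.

0.068

Prior × likelihood for each hypothesis:
  Newsletters: 0.17 × 0.01 = 0.0017
  Alerts: 0.64 × 0.24 = 0.1536
  Social: 0.19 × 0.06 = 0.0114
Normalizing constant = 0.1667.
P(Social | evidence) = 0.0114 / 0.1667 ≈ 0.068.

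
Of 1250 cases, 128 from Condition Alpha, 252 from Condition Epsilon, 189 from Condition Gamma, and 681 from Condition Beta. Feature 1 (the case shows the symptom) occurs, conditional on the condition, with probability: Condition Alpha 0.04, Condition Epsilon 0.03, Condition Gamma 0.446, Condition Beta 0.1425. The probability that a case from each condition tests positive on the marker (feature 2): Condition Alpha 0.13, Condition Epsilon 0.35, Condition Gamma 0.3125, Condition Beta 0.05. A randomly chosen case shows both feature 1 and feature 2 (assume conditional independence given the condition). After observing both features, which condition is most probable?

Condition Gamma

Unnormalized posteriors (prior × likelihood):
  Condition Alpha: 0.1024 × 0.04 × 0.13 = 0.00053248
  Condition Epsilon: 0.2016 × 0.03 × 0.35 = 0.0021168
  Condition Gamma: 0.1512 × 0.446 × 0.3125 = 0.0210735
  Condition Beta: 0.5448 × 0.1425 × 0.05 = 0.0038817
Sum = 0.02760448.
Largest term belongs to Condition Gamma, so Condition Gamma is most probable.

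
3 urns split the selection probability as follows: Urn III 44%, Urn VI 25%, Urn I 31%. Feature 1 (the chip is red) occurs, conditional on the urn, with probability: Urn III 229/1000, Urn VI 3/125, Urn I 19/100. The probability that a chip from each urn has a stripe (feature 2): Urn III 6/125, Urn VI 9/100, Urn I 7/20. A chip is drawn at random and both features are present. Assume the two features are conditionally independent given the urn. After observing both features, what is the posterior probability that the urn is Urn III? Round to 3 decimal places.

Prior × likelihood for each hypothesis:
  Urn III: 0.44 × 0.229 × 0.048 = 0.00483648
  Urn VI: 0.25 × 0.024 × 0.09 = 0.00054
  Urn I: 0.31 × 0.19 × 0.35 = 0.020615
Sum = 0.02599148.
P(Urn III | evidence) = 0.00483648 / 0.02599148 ≈ 0.186.

0.186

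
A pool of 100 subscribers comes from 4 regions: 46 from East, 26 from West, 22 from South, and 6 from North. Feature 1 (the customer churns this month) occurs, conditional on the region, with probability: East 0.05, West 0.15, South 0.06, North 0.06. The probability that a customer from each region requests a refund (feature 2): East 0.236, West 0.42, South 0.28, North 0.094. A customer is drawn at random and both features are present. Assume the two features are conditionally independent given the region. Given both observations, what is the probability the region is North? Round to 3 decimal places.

Prior × likelihood for each hypothesis:
  East: 0.46 × 0.05 × 0.236 = 0.005428
  West: 0.26 × 0.15 × 0.42 = 0.01638
  South: 0.22 × 0.06 × 0.28 = 0.003696
  North: 0.06 × 0.06 × 0.094 = 0.0003384
Total = 0.0258424.
P(North | evidence) = 0.0003384 / 0.0258424 ≈ 0.013.

0.013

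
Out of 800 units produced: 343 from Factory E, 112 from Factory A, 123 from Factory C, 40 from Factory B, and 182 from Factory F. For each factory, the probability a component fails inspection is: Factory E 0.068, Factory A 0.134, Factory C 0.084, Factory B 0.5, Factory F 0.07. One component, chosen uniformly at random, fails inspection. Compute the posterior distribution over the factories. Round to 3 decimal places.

Unnormalized posteriors (prior × likelihood):
  Factory E: 0.42875 × 0.068 = 0.029155
  Factory A: 0.14 × 0.134 = 0.01876
  Factory C: 0.15375 × 0.084 = 0.012915
  Factory B: 0.05 × 0.5 = 0.025
  Factory F: 0.2275 × 0.07 = 0.015925
Sum = 0.101755.
P(Factory E | nonconforming) = 0.029155/0.101755 ≈ 0.287
P(Factory A | nonconforming) = 0.01876/0.101755 ≈ 0.184
P(Factory C | nonconforming) = 0.012915/0.101755 ≈ 0.127
P(Factory B | nonconforming) = 0.025/0.101755 ≈ 0.246
P(Factory F | nonconforming) = 0.015925/0.101755 ≈ 0.157

Factory E 0.287, Factory A 0.184, Factory C 0.127, Factory B 0.246, Factory F 0.157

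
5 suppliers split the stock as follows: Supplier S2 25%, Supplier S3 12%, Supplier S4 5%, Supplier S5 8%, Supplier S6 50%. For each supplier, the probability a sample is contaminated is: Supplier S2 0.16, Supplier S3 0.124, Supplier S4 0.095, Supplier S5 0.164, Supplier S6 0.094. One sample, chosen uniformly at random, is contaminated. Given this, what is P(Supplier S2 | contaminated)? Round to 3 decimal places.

Prior × likelihood for each hypothesis:
  Supplier S2: 0.25 × 0.16 = 0.04
  Supplier S3: 0.12 × 0.124 = 0.01488
  Supplier S4: 0.05 × 0.095 = 0.00475
  Supplier S5: 0.08 × 0.164 = 0.01312
  Supplier S6: 0.5 × 0.094 = 0.047
Sum = 0.11975.
P(Supplier S2 | evidence) = 0.04 / 0.11975 ≈ 0.334.

0.334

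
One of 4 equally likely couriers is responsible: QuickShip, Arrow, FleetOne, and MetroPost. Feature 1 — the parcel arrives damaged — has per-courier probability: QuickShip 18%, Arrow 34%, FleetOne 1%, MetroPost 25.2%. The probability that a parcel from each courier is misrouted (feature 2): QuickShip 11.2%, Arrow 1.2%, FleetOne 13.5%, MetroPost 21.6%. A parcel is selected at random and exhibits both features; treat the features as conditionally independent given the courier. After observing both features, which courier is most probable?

Since the prior is uniform, the posterior is proportional to the likelihood:
  QuickShip: 0.18 × 0.112 = 0.02016
  Arrow: 0.34 × 0.012 = 0.00408
  FleetOne: 0.01 × 0.135 = 0.00135
  MetroPost: 0.252 × 0.216 = 0.054432
Total = 0.080022.
Largest term belongs to MetroPost, so MetroPost is most probable.

MetroPost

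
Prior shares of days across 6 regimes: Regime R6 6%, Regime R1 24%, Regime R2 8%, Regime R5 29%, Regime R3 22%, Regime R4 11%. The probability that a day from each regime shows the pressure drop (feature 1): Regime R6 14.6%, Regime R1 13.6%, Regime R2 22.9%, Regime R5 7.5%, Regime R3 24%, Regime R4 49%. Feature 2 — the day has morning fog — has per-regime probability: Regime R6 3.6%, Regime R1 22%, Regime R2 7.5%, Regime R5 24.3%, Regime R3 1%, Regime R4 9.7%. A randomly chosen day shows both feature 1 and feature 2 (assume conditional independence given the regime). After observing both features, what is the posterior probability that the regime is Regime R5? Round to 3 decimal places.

Unnormalized posteriors (prior × likelihood):
  Regime R6: 0.06 × 0.146 × 0.036 = 0.00031536
  Regime R1: 0.24 × 0.136 × 0.22 = 0.0071808
  Regime R2: 0.08 × 0.229 × 0.075 = 0.001374
  Regime R5: 0.29 × 0.075 × 0.243 = 0.00528525
  Regime R3: 0.22 × 0.24 × 0.01 = 0.000528
  Regime R4: 0.11 × 0.49 × 0.097 = 0.0052283
Normalizing constant = 0.01991171.
P(Regime R5 | evidence) = 0.00528525 / 0.01991171 ≈ 0.265.

0.265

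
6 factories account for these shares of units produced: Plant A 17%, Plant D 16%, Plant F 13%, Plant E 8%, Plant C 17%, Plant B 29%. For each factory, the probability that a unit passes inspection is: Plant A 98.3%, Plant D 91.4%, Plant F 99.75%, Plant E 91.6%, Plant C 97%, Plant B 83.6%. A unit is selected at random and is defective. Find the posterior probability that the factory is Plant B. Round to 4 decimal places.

Taking complements, P(defective | each) = Plant A 0.017, Plant D 0.086, Plant F 0.0025, Plant E 0.084, Plant C 0.03, Plant B 0.164.
By Bayes' rule, posterior ∝ prior × likelihood:
  Plant A: 0.17 × 0.017 = 0.00289
  Plant D: 0.16 × 0.086 = 0.01376
  Plant F: 0.13 × 0.0025 = 0.000325
  Plant E: 0.08 × 0.084 = 0.00672
  Plant C: 0.17 × 0.03 = 0.0051
  Plant B: 0.29 × 0.164 = 0.04756
Sum = 0.076355.
P(Plant B | evidence) = 0.04756 / 0.076355 ≈ 0.6229.

0.6229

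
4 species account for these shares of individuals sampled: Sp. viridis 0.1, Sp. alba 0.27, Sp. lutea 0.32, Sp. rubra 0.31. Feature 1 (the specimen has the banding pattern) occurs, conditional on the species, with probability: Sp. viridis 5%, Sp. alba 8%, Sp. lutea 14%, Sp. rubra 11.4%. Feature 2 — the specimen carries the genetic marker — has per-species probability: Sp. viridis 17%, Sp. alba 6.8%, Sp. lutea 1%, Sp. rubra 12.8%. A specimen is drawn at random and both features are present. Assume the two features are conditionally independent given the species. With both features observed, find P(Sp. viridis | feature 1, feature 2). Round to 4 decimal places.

0.1166

Prior × likelihood for each hypothesis:
  Sp. viridis: 0.1 × 0.05 × 0.17 = 0.00085
  Sp. alba: 0.27 × 0.08 × 0.068 = 0.0014688
  Sp. lutea: 0.32 × 0.14 × 0.01 = 0.000448
  Sp. rubra: 0.31 × 0.114 × 0.128 = 0.00452352
Normalizing constant = 0.00729032.
P(Sp. viridis | evidence) = 0.00085 / 0.00729032 ≈ 0.1166.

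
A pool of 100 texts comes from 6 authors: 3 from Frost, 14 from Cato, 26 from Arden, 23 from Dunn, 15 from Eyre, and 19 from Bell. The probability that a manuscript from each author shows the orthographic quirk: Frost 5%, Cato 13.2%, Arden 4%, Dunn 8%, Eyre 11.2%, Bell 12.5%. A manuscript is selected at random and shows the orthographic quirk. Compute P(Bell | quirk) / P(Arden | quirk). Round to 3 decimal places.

Compute prior × likelihood for every hypothesis:
  Frost: 0.03 × 0.05 = 0.0015
  Cato: 0.14 × 0.132 = 0.01848
  Arden: 0.26 × 0.04 = 0.0104
  Dunn: 0.23 × 0.08 = 0.0184
  Eyre: 0.15 × 0.112 = 0.0168
  Bell: 0.19 × 0.125 = 0.02375
Sum = 0.08933.
The ratio is 0.02375 / 0.0104 (the normalizer cancels) = 2.284.

2.284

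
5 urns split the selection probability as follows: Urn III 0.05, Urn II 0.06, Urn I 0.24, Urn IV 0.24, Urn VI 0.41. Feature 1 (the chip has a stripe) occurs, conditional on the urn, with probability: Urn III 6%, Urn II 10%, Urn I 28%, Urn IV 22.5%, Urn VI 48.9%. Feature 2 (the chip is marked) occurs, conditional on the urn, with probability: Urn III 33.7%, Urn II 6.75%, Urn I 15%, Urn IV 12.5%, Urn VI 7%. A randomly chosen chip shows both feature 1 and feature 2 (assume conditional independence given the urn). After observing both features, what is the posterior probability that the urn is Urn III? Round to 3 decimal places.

By Bayes' rule, posterior ∝ prior × likelihood:
  Urn III: 0.05 × 0.06 × 0.337 = 0.001011
  Urn II: 0.06 × 0.1 × 0.0675 = 0.000405
  Urn I: 0.24 × 0.28 × 0.15 = 0.01008
  Urn IV: 0.24 × 0.225 × 0.125 = 0.00675
  Urn VI: 0.41 × 0.489 × 0.07 = 0.0140343
Normalizing constant = 0.0322803.
P(Urn III | evidence) = 0.001011 / 0.0322803 ≈ 0.031.

0.031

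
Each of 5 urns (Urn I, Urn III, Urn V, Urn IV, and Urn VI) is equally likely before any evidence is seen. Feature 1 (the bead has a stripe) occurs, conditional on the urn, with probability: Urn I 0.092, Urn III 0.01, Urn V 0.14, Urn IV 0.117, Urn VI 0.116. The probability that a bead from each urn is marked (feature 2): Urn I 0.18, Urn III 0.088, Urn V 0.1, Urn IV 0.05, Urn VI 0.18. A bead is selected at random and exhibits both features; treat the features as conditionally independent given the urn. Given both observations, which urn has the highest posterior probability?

Urn VI

Since the prior is uniform, the posterior is proportional to the likelihood:
  Urn I: 0.092 × 0.18 = 0.01656
  Urn III: 0.01 × 0.088 = 0.00088
  Urn V: 0.14 × 0.1 = 0.014
  Urn IV: 0.117 × 0.05 = 0.00585
  Urn VI: 0.116 × 0.18 = 0.02088
Normalizing constant = 0.05817.
Largest term belongs to Urn VI, so Urn VI is most probable.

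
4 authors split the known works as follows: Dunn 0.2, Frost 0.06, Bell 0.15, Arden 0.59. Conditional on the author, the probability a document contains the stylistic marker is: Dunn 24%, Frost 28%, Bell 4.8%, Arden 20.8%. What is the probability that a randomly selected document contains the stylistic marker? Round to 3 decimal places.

0.195

Unnormalized posteriors (prior × likelihood):
  Dunn: 0.2 × 0.24 = 0.048
  Frost: 0.06 × 0.28 = 0.0168
  Bell: 0.15 × 0.048 = 0.0072
  Arden: 0.59 × 0.208 = 0.12272
P(marker) = 0.048 + 0.0168 + 0.0072 + 0.12272 = 0.19472 → 0.195.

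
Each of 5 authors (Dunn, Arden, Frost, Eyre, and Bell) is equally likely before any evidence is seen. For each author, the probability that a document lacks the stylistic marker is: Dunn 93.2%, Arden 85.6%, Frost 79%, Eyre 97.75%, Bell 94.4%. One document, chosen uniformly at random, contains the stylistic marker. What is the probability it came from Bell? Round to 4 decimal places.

0.1119

Taking complements, P(marker | each) = Dunn 0.068, Arden 0.144, Frost 0.21, Eyre 0.0225, Bell 0.056.
With a uniform prior (1/5 each), posterior ∝ likelihood:
  Dunn: 0.068
  Arden: 0.144
  Frost: 0.21
  Eyre: 0.0225
  Bell: 0.056
Total = 0.5005.
P(Bell | evidence) = 0.056 / 0.5005 ≈ 0.1119.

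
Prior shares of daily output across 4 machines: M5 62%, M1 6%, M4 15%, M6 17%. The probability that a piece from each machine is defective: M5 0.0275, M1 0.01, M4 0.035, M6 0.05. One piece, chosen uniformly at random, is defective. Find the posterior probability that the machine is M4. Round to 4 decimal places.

By Bayes' rule, posterior ∝ prior × likelihood:
  M5: 0.62 × 0.0275 = 0.01705
  M1: 0.06 × 0.01 = 0.0006
  M4: 0.15 × 0.035 = 0.00525
  M6: 0.17 × 0.05 = 0.0085
Sum = 0.0314.
P(M4 | evidence) = 0.00525 / 0.0314 ≈ 0.1672.

0.1672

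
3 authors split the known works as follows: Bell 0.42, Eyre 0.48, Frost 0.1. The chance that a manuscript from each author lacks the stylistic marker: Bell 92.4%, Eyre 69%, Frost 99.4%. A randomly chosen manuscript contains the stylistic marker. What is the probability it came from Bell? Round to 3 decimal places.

0.176

Taking complements, P(marker | each) = Bell 0.076, Eyre 0.31, Frost 0.006.
Compute prior × likelihood for every hypothesis:
  Bell: 0.42 × 0.076 = 0.03192
  Eyre: 0.48 × 0.31 = 0.1488
  Frost: 0.1 × 0.006 = 0.0006
Sum = 0.18132.
P(Bell | evidence) = 0.03192 / 0.18132 ≈ 0.176.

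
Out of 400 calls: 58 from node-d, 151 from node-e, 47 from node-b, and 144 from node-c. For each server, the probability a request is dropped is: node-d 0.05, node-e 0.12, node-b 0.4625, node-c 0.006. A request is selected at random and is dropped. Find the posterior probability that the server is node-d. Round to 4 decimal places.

0.0665

Compute prior × likelihood for every hypothesis:
  node-d: 0.145 × 0.05 = 0.00725
  node-e: 0.3775 × 0.12 = 0.0453
  node-b: 0.1175 × 0.4625 = 0.05434375
  node-c: 0.36 × 0.006 = 0.00216
Normalizing constant = 0.10905375.
P(node-d | evidence) = 0.00725 / 0.10905375 ≈ 0.0665.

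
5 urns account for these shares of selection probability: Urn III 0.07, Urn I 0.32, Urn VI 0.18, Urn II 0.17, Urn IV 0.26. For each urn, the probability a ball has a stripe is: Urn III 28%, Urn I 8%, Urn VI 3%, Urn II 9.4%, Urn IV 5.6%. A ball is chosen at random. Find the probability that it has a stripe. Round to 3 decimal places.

0.081

Compute prior × likelihood for every hypothesis:
  Urn III: 0.07 × 0.28 = 0.0196
  Urn I: 0.32 × 0.08 = 0.0256
  Urn VI: 0.18 × 0.03 = 0.0054
  Urn II: 0.17 × 0.094 = 0.01598
  Urn IV: 0.26 × 0.056 = 0.01456
P(striped) = 0.0196 + 0.0256 + 0.0054 + 0.01598 + 0.01456 = 0.08114 → 0.081.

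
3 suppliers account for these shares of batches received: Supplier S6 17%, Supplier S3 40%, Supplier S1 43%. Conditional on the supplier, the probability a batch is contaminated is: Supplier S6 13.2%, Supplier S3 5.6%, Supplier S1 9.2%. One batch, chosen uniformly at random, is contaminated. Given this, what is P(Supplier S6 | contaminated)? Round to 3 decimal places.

0.266

Unnormalized posteriors (prior × likelihood):
  Supplier S6: 0.17 × 0.132 = 0.02244
  Supplier S3: 0.4 × 0.056 = 0.0224
  Supplier S1: 0.43 × 0.092 = 0.03956
Sum = 0.0844.
P(Supplier S6 | evidence) = 0.02244 / 0.0844 ≈ 0.266.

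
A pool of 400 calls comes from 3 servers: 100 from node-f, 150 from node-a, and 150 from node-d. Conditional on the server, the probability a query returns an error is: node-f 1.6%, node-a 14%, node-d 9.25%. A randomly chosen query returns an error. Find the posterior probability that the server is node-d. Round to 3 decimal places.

0.380

Unnormalized posteriors (prior × likelihood):
  node-f: 0.25 × 0.016 = 0.004
  node-a: 0.375 × 0.14 = 0.0525
  node-d: 0.375 × 0.0925 = 0.0346875
Total = 0.0911875.
P(node-d | evidence) = 0.0346875 / 0.0911875 ≈ 0.380.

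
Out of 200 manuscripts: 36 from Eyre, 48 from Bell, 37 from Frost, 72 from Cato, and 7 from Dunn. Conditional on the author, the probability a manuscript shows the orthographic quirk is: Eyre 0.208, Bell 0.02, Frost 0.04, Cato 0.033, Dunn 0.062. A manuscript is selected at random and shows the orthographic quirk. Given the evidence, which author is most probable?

Eyre

Unnormalized posteriors (prior × likelihood):
  Eyre: 0.18 × 0.208 = 0.03744
  Bell: 0.24 × 0.02 = 0.0048
  Frost: 0.185 × 0.04 = 0.0074
  Cato: 0.36 × 0.033 = 0.01188
  Dunn: 0.035 × 0.062 = 0.00217
Normalizing constant = 0.06369.
Largest term belongs to Eyre, so Eyre is most probable.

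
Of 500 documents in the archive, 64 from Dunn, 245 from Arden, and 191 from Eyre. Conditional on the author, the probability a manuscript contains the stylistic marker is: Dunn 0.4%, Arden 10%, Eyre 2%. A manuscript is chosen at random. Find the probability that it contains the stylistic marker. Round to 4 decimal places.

0.0572

Compute prior × likelihood for every hypothesis:
  Dunn: 0.128 × 0.004 = 0.000512
  Arden: 0.49 × 0.1 = 0.049
  Eyre: 0.382 × 0.02 = 0.00764
P(marker) = 0.000512 + 0.049 + 0.00764 = 0.057152 → 0.0572.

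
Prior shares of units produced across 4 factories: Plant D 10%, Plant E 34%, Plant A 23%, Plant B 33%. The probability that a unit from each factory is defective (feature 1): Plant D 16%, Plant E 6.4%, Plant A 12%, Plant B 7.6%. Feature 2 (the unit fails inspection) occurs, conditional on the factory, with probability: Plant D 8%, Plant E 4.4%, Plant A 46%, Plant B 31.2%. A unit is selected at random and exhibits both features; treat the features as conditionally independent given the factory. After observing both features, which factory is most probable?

Plant A

Compute prior × likelihood for every hypothesis:
  Plant D: 0.1 × 0.16 × 0.08 = 0.00128
  Plant E: 0.34 × 0.064 × 0.044 = 0.00095744
  Plant A: 0.23 × 0.12 × 0.46 = 0.012696
  Plant B: 0.33 × 0.076 × 0.312 = 0.00782496
Sum = 0.0227584.
Largest term belongs to Plant A, so Plant A is most probable.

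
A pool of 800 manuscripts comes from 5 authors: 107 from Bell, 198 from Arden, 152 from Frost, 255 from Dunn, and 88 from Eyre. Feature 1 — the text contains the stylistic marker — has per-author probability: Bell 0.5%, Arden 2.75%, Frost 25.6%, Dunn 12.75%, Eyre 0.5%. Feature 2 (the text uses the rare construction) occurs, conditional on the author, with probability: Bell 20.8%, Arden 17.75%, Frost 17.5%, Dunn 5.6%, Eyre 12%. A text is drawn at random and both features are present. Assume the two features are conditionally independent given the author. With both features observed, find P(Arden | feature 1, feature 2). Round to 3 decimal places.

0.099

Unnormalized posteriors (prior × likelihood):
  Bell: 0.13375 × 0.005 × 0.208 = 0.0001391
  Arden: 0.2475 × 0.0275 × 0.1775 = 0.001208109375
  Frost: 0.19 × 0.256 × 0.175 = 0.008512
  Dunn: 0.31875 × 0.1275 × 0.056 = 0.002275875
  Eyre: 0.11 × 0.005 × 0.12 = 0.000066
Sum = 0.012201084375.
P(Arden | evidence) = 0.001208109375 / 0.012201084375 ≈ 0.099.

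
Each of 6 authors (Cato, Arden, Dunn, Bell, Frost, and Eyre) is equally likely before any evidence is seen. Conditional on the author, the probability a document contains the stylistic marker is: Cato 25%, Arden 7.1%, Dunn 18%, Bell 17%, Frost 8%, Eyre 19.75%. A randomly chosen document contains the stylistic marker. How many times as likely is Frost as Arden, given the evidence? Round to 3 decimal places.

1.127

With a uniform prior (1/6 each), posterior ∝ likelihood:
  Cato: 0.25
  Arden: 0.071
  Dunn: 0.18
  Bell: 0.17
  Frost: 0.08
  Eyre: 0.1975
Normalizing constant = 0.9485.
The ratio is 0.08 / 0.071 (the normalizer cancels) = 1.127.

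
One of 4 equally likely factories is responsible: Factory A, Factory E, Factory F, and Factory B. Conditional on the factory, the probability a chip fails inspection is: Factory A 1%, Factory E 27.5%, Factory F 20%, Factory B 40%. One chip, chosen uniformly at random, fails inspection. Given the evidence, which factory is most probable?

Factory B

Since the prior is uniform, the posterior is proportional to the likelihood:
  Factory A: 0.01
  Factory E: 0.275
  Factory F: 0.2
  Factory B: 0.4
Sum = 0.885.
Largest term belongs to Factory B, so Factory B is most probable.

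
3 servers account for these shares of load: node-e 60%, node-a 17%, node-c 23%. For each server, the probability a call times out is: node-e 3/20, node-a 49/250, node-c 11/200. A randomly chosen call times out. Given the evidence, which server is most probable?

By Bayes' rule, posterior ∝ prior × likelihood:
  node-e: 0.6 × 0.15 = 0.09
  node-a: 0.17 × 0.196 = 0.03332
  node-c: 0.23 × 0.055 = 0.01265
Sum = 0.13597.
Largest term belongs to node-e, so node-e is most probable.

node-e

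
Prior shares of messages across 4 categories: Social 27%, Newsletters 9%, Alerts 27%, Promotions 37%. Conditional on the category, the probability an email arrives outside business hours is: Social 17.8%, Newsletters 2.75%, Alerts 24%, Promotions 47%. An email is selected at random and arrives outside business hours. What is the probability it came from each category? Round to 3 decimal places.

Unnormalized posteriors (prior × likelihood):
  Social: 0.27 × 0.178 = 0.04806
  Newsletters: 0.09 × 0.0275 = 0.002475
  Alerts: 0.27 × 0.24 = 0.0648
  Promotions: 0.37 × 0.47 = 0.1739
Normalizing constant = 0.289235.
P(Social | off-hours) = 0.04806/0.289235 ≈ 0.166
P(Newsletters | off-hours) = 0.002475/0.289235 ≈ 0.009
P(Alerts | off-hours) = 0.0648/0.289235 ≈ 0.224
P(Promotions | off-hours) = 0.1739/0.289235 ≈ 0.601

Social 0.166, Newsletters 0.009, Alerts 0.224, Promotions 0.601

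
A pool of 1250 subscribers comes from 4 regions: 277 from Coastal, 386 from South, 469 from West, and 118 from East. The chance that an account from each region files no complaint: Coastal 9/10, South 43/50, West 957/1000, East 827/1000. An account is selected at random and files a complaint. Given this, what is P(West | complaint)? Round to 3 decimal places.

Taking complements, P(complaint | each) = Coastal 0.1, South 0.14, West 0.043, East 0.173.
Compute prior × likelihood for every hypothesis:
  Coastal: 0.2216 × 0.1 = 0.02216
  South: 0.3088 × 0.14 = 0.043232
  West: 0.3752 × 0.043 = 0.0161336
  East: 0.0944 × 0.173 = 0.0163312
Sum = 0.0978568.
P(West | evidence) = 0.0161336 / 0.0978568 ≈ 0.165.

0.165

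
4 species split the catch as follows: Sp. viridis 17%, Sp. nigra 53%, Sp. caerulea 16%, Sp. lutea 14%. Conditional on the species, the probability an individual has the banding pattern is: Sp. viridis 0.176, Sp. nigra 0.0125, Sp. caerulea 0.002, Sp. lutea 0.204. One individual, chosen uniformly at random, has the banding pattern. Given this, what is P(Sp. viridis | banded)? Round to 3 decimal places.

0.457

Unnormalized posteriors (prior × likelihood):
  Sp. viridis: 0.17 × 0.176 = 0.02992
  Sp. nigra: 0.53 × 0.0125 = 0.006625
  Sp. caerulea: 0.16 × 0.002 = 0.00032
  Sp. lutea: 0.14 × 0.204 = 0.02856
Sum = 0.065425.
P(Sp. viridis | evidence) = 0.02992 / 0.065425 ≈ 0.457.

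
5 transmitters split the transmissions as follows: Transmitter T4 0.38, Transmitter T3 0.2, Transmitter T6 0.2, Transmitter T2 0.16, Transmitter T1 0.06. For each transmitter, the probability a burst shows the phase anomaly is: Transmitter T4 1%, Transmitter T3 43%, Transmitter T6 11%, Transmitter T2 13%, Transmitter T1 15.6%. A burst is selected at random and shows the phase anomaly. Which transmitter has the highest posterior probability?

Transmitter T3

Compute prior × likelihood for every hypothesis:
  Transmitter T4: 0.38 × 0.01 = 0.0038
  Transmitter T3: 0.2 × 0.43 = 0.086
  Transmitter T6: 0.2 × 0.11 = 0.022
  Transmitter T2: 0.16 × 0.13 = 0.0208
  Transmitter T1: 0.06 × 0.156 = 0.00936
Sum = 0.14196.
Largest term belongs to Transmitter T3, so Transmitter T3 is most probable.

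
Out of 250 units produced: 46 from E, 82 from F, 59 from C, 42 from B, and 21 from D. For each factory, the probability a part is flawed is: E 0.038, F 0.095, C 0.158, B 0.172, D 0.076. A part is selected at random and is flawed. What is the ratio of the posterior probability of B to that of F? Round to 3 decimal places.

Compute prior × likelihood for every hypothesis:
  E: 0.184 × 0.038 = 0.006992
  F: 0.328 × 0.095 = 0.03116
  C: 0.236 × 0.158 = 0.037288
  B: 0.168 × 0.172 = 0.028896
  D: 0.084 × 0.076 = 0.006384
Total = 0.11072.
The ratio is 0.028896 / 0.03116 (the normalizer cancels) = 0.927.

0.927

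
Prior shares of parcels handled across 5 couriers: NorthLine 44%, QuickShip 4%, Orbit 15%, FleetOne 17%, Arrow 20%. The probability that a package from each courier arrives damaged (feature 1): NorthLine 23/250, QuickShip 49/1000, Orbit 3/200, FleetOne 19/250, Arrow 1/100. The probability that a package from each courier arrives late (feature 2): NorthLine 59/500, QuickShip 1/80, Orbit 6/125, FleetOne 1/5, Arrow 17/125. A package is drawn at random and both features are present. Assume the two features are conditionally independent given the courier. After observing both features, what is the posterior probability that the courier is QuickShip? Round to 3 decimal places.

0.003

Compute prior × likelihood for every hypothesis:
  NorthLine: 0.44 × 0.092 × 0.118 = 0.00477664
  QuickShip: 0.04 × 0.049 × 0.0125 = 0.0000245
  Orbit: 0.15 × 0.015 × 0.048 = 0.000108
  FleetOne: 0.17 × 0.076 × 0.2 = 0.002584
  Arrow: 0.2 × 0.01 × 0.136 = 0.000272
Sum = 0.00776514.
P(QuickShip | evidence) = 0.0000245 / 0.00776514 ≈ 0.003.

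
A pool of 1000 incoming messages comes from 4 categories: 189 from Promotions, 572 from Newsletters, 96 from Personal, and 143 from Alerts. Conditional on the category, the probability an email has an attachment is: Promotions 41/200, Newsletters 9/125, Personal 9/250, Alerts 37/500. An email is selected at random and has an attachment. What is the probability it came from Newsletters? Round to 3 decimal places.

Unnormalized posteriors (prior × likelihood):
  Promotions: 0.189 × 0.205 = 0.038745
  Newsletters: 0.572 × 0.072 = 0.041184
  Personal: 0.096 × 0.036 = 0.003456
  Alerts: 0.143 × 0.074 = 0.010582
Total = 0.093967.
P(Newsletters | evidence) = 0.041184 / 0.093967 ≈ 0.438.

0.438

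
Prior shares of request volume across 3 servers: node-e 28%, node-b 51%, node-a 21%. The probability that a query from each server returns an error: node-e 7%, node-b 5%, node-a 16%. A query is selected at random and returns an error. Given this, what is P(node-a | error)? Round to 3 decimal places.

By Bayes' rule, posterior ∝ prior × likelihood:
  node-e: 0.28 × 0.07 = 0.0196
  node-b: 0.51 × 0.05 = 0.0255
  node-a: 0.21 × 0.16 = 0.0336
Total = 0.0787.
P(node-a | evidence) = 0.0336 / 0.0787 ≈ 0.427.

0.427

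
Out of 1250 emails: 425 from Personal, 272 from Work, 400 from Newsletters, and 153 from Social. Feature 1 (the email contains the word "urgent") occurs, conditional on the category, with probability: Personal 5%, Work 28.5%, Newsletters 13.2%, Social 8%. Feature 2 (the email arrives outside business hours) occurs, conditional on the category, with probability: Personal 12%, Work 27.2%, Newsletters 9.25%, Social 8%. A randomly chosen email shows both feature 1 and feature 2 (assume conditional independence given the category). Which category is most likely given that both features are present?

By Bayes' rule, posterior ∝ prior × likelihood:
  Personal: 0.34 × 0.05 × 0.12 = 0.00204
  Work: 0.2176 × 0.285 × 0.272 = 0.016868352
  Newsletters: 0.32 × 0.132 × 0.0925 = 0.0039072
  Social: 0.1224 × 0.08 × 0.08 = 0.00078336
Sum = 0.023598912.
Largest term belongs to Work, so Work is most probable.

Work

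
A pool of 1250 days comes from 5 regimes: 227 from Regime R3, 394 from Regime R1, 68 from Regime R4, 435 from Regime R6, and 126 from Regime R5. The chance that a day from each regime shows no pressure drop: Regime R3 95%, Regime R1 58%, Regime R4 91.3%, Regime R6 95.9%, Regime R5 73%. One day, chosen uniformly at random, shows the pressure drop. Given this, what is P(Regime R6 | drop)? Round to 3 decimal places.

0.076

Taking complements, P(drop | each) = Regime R3 0.05, Regime R1 0.42, Regime R4 0.087, Regime R6 0.041, Regime R5 0.27.
Prior × likelihood for each hypothesis:
  Regime R3: 0.1816 × 0.05 = 0.00908
  Regime R1: 0.3152 × 0.42 = 0.132384
  Regime R4: 0.0544 × 0.087 = 0.0047328
  Regime R6: 0.348 × 0.041 = 0.014268
  Regime R5: 0.1008 × 0.27 = 0.027216
Sum = 0.1876808.
P(Regime R6 | evidence) = 0.014268 / 0.1876808 ≈ 0.076.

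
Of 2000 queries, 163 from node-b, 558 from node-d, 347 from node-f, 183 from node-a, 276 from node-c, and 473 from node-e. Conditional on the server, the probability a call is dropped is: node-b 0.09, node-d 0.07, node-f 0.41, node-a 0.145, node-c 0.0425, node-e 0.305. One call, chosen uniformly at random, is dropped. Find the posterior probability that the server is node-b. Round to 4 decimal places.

0.0388

By Bayes' rule, posterior ∝ prior × likelihood:
  node-b: 0.0815 × 0.09 = 0.007335
  node-d: 0.279 × 0.07 = 0.01953
  node-f: 0.1735 × 0.41 = 0.071135
  node-a: 0.0915 × 0.145 = 0.0132675
  node-c: 0.138 × 0.0425 = 0.005865
  node-e: 0.2365 × 0.305 = 0.0721325
Total = 0.189265.
P(node-b | evidence) = 0.007335 / 0.189265 ≈ 0.0388.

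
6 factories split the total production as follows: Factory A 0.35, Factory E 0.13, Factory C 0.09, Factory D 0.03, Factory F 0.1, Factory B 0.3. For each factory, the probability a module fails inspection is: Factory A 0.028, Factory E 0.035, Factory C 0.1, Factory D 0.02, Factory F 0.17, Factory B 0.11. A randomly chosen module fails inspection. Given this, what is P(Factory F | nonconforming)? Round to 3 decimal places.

Compute prior × likelihood for every hypothesis:
  Factory A: 0.35 × 0.028 = 0.0098
  Factory E: 0.13 × 0.035 = 0.00455
  Factory C: 0.09 × 0.1 = 0.009
  Factory D: 0.03 × 0.02 = 0.0006
  Factory F: 0.1 × 0.17 = 0.017
  Factory B: 0.3 × 0.11 = 0.033
Normalizing constant = 0.07395.
P(Factory F | evidence) = 0.017 / 0.07395 ≈ 0.230.

0.230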